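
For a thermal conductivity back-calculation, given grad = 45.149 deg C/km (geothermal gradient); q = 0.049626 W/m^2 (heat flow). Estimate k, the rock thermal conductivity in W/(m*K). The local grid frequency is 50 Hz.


k = q / (grad / 1000)
k = 0.049626 / (45.149 / 1000)
k = 1.0992 W/(m*K)


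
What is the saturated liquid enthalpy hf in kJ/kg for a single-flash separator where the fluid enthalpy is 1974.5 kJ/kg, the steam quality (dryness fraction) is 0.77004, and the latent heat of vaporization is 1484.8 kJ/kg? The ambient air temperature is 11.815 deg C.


hf = h - x * hfg
hf = 1974.5 - 0.77004 * 1484.8
hf = 831.14 kJ/kg


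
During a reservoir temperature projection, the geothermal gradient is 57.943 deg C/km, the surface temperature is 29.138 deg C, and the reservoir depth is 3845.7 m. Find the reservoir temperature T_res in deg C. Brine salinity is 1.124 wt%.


T_res = T_surf + grad * d / 1000
T_res = 29.138 + 57.943 * 3845.7 / 1000
T_res = 251.97 deg C


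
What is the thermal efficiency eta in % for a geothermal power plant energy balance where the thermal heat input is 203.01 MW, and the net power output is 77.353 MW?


eta = W_net / Q_in * 100
eta = 77.353 / 203.01 * 100
eta = 38.103 %


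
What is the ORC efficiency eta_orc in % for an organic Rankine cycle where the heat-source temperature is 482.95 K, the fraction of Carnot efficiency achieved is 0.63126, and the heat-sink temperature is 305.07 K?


eta_orc = (1 - Tc/Th) * f * 100
eta_orc = (1 - 305.07/482.95) * 0.63126 * 100
eta_orc = 23.251 %


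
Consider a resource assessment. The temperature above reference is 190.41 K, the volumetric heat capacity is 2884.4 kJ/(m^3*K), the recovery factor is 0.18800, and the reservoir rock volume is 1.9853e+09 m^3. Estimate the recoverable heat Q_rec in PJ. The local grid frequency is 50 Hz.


Step 1: Q_s = Vr*rhoc*dT/1e12 = 1.9853e+09*2884.4*190.41/1e12 = 1090.364 PJ
Step 2: Q_rec = Q_s * RF = 1090.364 * 0.188 = 204.99 PJ
Q_rec = 204.99 PJ


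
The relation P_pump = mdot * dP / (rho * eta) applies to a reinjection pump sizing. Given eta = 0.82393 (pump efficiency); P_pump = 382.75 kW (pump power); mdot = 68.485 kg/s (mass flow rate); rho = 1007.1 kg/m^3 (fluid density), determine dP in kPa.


dP = P_pump * rho * eta / mdot
dP = 382.75 * 1007.1 * 0.82393 / 68.485
dP = 4637.5 kPa


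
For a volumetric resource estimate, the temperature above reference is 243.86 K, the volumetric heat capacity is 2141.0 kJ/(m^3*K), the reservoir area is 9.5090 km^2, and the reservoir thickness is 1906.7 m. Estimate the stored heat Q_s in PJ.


Step 1: Vr = A*1e6*hr = 9.509*1e6*1906.7 = 1.813081e+10 m^3
Step 2: Q_s = Vr*rhoc*dT/1e12 = 1.813081e+10*2141.0*243.86/1e12 = 9466.2 PJ
Q_s = 9466.2 PJ


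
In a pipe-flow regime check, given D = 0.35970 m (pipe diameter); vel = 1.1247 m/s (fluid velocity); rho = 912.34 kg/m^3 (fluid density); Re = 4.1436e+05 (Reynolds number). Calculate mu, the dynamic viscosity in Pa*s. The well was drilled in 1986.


mu = rho * vel * D / Re
mu = 912.34 * 1.1247 * 0.35970 / 4.1436e+05
mu = 0.00089075 Pa*s


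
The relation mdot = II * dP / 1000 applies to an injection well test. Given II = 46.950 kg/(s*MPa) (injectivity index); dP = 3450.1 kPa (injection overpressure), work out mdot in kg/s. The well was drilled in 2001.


mdot = II * dP / 1000
mdot = 46.950 * 3450.1 / 1000
mdot = 161.98 kg/s


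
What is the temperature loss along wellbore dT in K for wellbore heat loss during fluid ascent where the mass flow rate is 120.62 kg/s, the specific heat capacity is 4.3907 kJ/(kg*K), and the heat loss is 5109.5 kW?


dT = Q_loss / (mdot * cp)
dT = 5109.5 / (120.62 * 4.3907)
dT = 9.6477 K


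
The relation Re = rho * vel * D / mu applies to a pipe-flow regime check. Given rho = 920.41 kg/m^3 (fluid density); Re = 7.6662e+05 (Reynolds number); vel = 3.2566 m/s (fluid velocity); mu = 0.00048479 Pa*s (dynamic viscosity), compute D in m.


D = Re * mu / (rho * vel)
D = 7.6662e+05 * 0.00048479 / (920.41 * 3.2566)
D = 0.12399 m


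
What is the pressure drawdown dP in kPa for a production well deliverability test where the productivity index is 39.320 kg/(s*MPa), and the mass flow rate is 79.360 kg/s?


dP = mdot * 1000 / PI
dP = 79.360 * 1000 / 39.320
dP = 2018.3 kPa


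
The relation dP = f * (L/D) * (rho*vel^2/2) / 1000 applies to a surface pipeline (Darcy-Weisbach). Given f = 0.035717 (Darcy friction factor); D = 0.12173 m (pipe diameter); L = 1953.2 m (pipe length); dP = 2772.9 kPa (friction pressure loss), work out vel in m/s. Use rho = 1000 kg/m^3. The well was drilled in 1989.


vel = sqrt(dP*1000*2*D / (f*L*rho))
vel = sqrt(2772.9*1000*2*0.12173 / (0.035717*1953.2*1000))
vel = 3.1108 m/s


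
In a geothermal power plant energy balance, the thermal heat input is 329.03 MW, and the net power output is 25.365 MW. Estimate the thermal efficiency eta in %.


eta = W_net / Q_in * 100
eta = 25.365 / 329.03 * 100
eta = 7.7090 %


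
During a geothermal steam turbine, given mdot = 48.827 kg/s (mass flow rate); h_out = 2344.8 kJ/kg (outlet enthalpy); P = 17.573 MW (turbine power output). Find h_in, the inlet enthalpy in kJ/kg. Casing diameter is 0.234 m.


h_in = h_out + P * 1000 / mdot
h_in = 2344.8 + 17.573 * 1000 / 48.827
h_in = 2704.7 kJ/kg


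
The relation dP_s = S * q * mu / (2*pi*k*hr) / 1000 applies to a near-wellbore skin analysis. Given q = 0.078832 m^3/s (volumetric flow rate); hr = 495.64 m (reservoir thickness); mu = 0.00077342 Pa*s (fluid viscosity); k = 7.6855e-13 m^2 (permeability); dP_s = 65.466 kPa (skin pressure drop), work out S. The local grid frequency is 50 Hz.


S = dP_s * 1000 * 2*pi*k*hr / (q*mu)
S = 65.466 * 1000 * 2*pi*7.6855e-13*495.64 / (0.078832*0.00077342)
S = 2.5699


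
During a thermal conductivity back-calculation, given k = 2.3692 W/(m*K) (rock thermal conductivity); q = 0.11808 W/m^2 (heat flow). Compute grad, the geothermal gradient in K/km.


grad = q / k * 1000
grad = 0.11808 / 2.3692 * 1000
grad = 49.83961 deg C/km
Convert: 49.83961 deg C/km * 1.0 = 49.840 K/km
grad = 49.840 K/km


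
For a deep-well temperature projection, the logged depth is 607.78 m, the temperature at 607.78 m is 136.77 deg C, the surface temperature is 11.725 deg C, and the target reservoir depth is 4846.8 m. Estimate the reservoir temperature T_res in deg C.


Step 1: grad = (T_d1 - T_surf)/d1 * 1000 = (136.77 - 11.725)/607.78 * 1000 = 205.7406 deg C/km
Step 2: T_res = T_surf + grad*d2/1000 = 11.725 + 205.7406*4846.8/1000 = 1008.9 deg C
T_res = 1008.9 deg C


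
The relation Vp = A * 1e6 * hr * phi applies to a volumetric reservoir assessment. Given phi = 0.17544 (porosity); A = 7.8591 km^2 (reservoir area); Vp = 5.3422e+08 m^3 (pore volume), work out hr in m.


hr = Vp / (A * 1e6 * phi)
hr = 5.3422e+08 / (7.8591 * 1e6 * 0.17544)
hr = 387.45 m


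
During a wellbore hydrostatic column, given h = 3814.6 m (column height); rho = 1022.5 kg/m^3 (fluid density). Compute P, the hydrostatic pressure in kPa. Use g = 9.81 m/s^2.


P = rho * g * h / 1e6
P = 1022.5 * 9.81 * 3814.6 / 1e6
P = 38.26320 MPa
Convert: 38.26320 MPa * 1000.0 = 38263 kPa
P = 38263 kPa


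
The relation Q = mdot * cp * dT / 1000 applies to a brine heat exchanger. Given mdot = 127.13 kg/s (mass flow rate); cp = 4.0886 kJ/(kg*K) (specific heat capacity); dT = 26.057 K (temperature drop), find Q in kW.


Q = mdot * cp * dT / 1000
Q = 127.13 * 4.0886 * 26.057 / 1000
Q = 13.54400 MW
Convert: 13.54400 MW * 1000.0 = 13544 kW
Q = 13544 kW


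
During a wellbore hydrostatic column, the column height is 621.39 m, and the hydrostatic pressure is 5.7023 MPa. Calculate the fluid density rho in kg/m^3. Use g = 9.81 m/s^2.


rho = P * 1e6 / (g * h)
rho = 5.7023 * 1e6 / (9.81 * 621.39)
rho = 935.44 kg/m^3


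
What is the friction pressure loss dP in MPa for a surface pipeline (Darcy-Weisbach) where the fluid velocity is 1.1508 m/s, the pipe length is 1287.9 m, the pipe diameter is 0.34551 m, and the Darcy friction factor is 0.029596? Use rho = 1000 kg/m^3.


dP = f * (L/D) * (rho*vel^2/2) / 1000
dP = 0.029596 * (1287.9/0.34551) * (1000*1.1508^2/2) / 1000
dP = 73.05068 kPa
Convert: 73.05068 kPa * 0.001 = 0.073051 MPa
dP = 0.073051 MPa


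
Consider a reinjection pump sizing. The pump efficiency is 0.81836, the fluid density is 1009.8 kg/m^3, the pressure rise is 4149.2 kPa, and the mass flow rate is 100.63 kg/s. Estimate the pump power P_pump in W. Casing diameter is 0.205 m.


P_pump = mdot * dP / (rho * eta)
P_pump = 100.63 * 4149.2 / (1009.8 * 0.81836)
P_pump = 505.2567 kW
Convert: 505.2567 kW * 1000.0 = 5.0526e+05 W
P_pump = 5.0526e+05 W


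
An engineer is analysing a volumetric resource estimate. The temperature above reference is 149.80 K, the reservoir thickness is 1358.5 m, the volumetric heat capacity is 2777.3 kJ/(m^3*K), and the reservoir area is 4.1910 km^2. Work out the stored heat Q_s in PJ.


Step 1: Vr = A*1e6*hr = 4.191*1e6*1358.5 = 5.693474e+09 m^3
Step 2: Q_s = Vr*rhoc*dT/1e12 = 5.693474e+09*2777.3*149.8/1e12 = 2368.7 PJ
Q_s = 2368.7 PJ


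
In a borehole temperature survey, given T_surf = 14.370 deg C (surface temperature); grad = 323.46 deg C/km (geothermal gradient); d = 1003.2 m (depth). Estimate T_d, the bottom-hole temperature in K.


T_d = T_surf + grad * d / 1000
T_d = 14.370 + 323.46 * 1003.2 / 1000
T_d = 338.8651 deg C
Convert to K: 338.8651 + 273.15 = 612.02 K
T_d = 612.02 K


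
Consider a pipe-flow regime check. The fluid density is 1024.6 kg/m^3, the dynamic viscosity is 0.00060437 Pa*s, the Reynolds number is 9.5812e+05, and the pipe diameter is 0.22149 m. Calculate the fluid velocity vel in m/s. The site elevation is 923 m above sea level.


vel = Re * mu / (rho * D)
vel = 9.5812e+05 * 0.00060437 / (1024.6 * 0.22149)
vel = 2.5516 m/s


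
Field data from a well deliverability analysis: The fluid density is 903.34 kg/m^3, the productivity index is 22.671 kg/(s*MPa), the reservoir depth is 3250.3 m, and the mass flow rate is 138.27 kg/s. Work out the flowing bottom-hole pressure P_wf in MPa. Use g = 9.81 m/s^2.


Step 1: P_i = rho*g*h/1e6 = 903.34*9.81*3250.3/1e6 = 28.80340 MPa
Step 2: P_wf = P_i - mdot/PI = 28.80340 - 138.27/22.671 = 22.704 MPa
P_wf = 22.704 MPa


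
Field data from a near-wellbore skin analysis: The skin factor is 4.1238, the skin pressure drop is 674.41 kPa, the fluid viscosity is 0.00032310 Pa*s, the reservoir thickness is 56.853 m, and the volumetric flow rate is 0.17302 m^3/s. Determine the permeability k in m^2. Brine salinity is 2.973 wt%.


k = S*q*mu / (2*pi*dP_s*1000*hr)
k = 4.1238*0.17302*0.00032310 / (2*pi*674.41*1000*56.853)
k = 9.5692e-13 m^2


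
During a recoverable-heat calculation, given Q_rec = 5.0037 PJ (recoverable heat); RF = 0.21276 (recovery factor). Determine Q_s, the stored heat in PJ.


Q_s = Q_rec / RF
Q_s = 5.0037 / 0.21276
Q_s = 23.518 PJ


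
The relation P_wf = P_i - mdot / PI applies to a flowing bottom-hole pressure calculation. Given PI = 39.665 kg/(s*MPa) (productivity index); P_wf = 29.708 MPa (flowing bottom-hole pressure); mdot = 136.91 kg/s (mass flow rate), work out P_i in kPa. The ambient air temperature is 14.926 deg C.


P_i = P_wf + mdot / PI
P_i = 29.708 + 136.91 / 39.665
P_i = 33.15966 MPa
Convert: 33.15966 MPa * 1000.0 = 33160 kPa
P_i = 33160 kPa


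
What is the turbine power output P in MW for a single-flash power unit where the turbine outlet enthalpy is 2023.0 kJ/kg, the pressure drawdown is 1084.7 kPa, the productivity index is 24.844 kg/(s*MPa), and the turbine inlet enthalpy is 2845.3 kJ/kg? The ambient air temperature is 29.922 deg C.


Step 1: mdot = PI * dP / 1000 = 24.844 * 1084.7 / 1000 = 26.94829 kg/s
Step 2: P = mdot*(h_in - h_out)/1000 = 26.94829*(2845.3 - 2023.0)/1000 = 22.160 MW
P = 22.160 MW


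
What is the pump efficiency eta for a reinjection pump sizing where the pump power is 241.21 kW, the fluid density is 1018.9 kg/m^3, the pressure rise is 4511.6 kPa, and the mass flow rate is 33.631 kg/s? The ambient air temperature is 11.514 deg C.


eta = mdot * dP / (rho * P_pump)
eta = 33.631 * 4511.6 / (1018.9 * 241.21)
eta = 0.61737


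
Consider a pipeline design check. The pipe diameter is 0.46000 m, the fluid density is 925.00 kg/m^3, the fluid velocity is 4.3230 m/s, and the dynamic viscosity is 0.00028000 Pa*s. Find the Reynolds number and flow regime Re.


Step 1: Re = rho*vel*D/mu = 925.0*4.323*0.46/0.00028 = 6.5694e+06
Step 2: Re = 6.5694e+06 > 4000, so flow is turbulent.
Re = 6.5694e+06 (turbulent)


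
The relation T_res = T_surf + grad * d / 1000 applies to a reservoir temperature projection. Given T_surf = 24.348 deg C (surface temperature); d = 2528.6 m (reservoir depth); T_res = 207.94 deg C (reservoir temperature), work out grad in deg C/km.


grad = (T_res - T_surf) / d * 1000
grad = (207.94 - 24.348) / 2528.6 * 1000
grad = 72.606 deg C/km


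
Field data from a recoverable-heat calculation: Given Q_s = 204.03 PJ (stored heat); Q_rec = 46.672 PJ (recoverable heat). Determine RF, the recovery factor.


RF = Q_rec / Q_s
RF = 46.672 / 204.03
RF = 0.22875


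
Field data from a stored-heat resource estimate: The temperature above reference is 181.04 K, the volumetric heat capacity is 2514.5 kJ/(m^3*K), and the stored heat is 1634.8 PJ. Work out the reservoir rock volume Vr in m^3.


Vr = Q_s * 1e12 / (rhoc * dT)
Vr = 1634.8 * 1e12 / (2514.5 * 181.04)
Vr = 3.5912e+09 m^3


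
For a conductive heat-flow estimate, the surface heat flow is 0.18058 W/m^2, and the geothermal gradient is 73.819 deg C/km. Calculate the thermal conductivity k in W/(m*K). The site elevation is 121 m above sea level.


k = q * 1000 / grad
k = 0.18058 * 1000 / 73.819
k = 2.4463 W/(m*K)


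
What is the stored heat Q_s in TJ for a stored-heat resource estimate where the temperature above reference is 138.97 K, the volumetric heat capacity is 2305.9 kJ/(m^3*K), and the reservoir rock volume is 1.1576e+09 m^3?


Q_s = Vr * rhoc * dT / 1e12
Q_s = 1.1576e+09 * 2305.9 * 138.97 / 1e12
Q_s = 370.9540 PJ
Convert: 370.9540 PJ * 1000.0 = 3.7095e+05 TJ
Q_s = 3.7095e+05 TJ


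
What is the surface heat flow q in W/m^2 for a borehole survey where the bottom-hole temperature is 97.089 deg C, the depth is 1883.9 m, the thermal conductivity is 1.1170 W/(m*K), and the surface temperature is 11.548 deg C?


Step 1: grad = (T_d - T_surf)/d * 1000 = (97.089 - 11.548)/1883.9 * 1000 = 45.40634 deg C/km
Step 2: q = k * grad / 1000 = 1.117 * 45.40634 / 1000 = 0.050719 W/m^2
q = 0.050719 W/m^2


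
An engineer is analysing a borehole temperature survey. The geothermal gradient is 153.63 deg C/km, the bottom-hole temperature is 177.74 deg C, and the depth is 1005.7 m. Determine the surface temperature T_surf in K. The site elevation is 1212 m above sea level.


T_surf = T_d - grad * d / 1000
T_surf = 177.74 - 153.63 * 1005.7 / 1000
T_surf = 23.23431 deg C
Convert to K: 23.23431 + 273.15 = 296.38 K
T_surf = 296.38 K


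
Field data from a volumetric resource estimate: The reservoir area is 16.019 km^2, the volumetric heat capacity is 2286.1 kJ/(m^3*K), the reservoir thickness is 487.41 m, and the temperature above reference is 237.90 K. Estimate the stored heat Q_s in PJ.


Step 1: Vr = A*1e6*hr = 16.019*1e6*487.41 = 7.807821e+09 m^3
Step 2: Q_s = Vr*rhoc*dT/1e12 = 7.807821e+09*2286.1*237.9/1e12 = 4246.4 PJ
Q_s = 4246.4 PJ


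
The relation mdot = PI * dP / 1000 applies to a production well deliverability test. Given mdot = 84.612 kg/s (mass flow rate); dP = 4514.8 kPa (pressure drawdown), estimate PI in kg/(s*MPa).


PI = mdot * 1000 / dP
PI = 84.612 * 1000 / 4514.8
PI = 18.741 kg/(s*MPa)


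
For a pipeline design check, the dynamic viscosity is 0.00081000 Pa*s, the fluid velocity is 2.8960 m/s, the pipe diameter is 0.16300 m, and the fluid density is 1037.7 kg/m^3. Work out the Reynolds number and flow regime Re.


Step 1: Re = rho*vel*D/mu = 1037.7*2.896*0.163/0.00081 = 6.0475e+05
Step 2: Re = 6.0475e+05 > 4000, so flow is turbulent.
Re = 6.0475e+05 (turbulent)


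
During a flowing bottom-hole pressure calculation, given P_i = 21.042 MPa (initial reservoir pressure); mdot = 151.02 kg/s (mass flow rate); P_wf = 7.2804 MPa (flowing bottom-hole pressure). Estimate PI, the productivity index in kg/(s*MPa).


PI = mdot / (P_i - P_wf)
PI = 151.02 / (21.042 - 7.2804)
PI = 10.974 kg/(s*MPa)


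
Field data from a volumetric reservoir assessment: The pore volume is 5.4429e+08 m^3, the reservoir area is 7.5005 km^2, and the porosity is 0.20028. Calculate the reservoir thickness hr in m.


hr = Vp / (A * 1e6 * phi)
hr = 5.4429e+08 / (7.5005 * 1e6 * 0.20028)
hr = 362.33 m


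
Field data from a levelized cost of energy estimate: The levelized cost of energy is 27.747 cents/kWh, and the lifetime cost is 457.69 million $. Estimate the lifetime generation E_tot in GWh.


E_tot = C_tot / LCOE * 100
E_tot = 457.69 / 27.747 * 100
E_tot = 1649.5 GWh


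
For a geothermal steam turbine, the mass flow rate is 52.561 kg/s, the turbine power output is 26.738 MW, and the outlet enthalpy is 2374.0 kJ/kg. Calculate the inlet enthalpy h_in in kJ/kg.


h_in = h_out + P * 1000 / mdot
h_in = 2374.0 + 26.738 * 1000 / 52.561
h_in = 2882.7 kJ/kg


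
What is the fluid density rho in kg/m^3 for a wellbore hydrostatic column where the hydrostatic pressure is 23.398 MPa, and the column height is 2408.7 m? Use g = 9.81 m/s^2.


rho = P * 1e6 / (g * h)
rho = 23.398 * 1e6 / (9.81 * 2408.7)
rho = 990.21 kg/m^3


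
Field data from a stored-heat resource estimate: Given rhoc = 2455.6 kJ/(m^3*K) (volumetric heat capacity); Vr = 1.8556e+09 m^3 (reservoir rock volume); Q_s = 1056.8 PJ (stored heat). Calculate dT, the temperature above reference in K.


dT = Q_s * 1e12 / (Vr * rhoc)
dT = 1056.8 * 1e12 / (1.8556e+09 * 2455.6)
dT = 231.93 K


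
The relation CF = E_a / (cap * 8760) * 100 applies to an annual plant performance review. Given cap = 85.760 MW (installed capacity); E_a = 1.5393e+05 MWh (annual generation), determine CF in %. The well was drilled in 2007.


CF = E_a / (cap * 8760) * 100
CF = 1.5393e+05 / (85.760 * 8760) * 100
CF = 20.490 %


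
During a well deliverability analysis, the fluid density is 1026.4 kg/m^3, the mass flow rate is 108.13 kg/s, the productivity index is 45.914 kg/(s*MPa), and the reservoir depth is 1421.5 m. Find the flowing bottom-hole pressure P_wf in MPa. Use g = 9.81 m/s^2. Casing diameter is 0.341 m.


Step 1: P_i = rho*g*h/1e6 = 1026.4*9.81*1421.5/1e6 = 14.31306 MPa
Step 2: P_wf = P_i - mdot/PI = 14.31306 - 108.13/45.914 = 11.958 MPa
P_wf = 11.958 MPa


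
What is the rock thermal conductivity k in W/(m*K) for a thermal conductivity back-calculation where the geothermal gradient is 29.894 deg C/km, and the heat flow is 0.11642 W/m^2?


k = q / (grad / 1000)
k = 0.11642 / (29.894 / 1000)
k = 3.8944 W/(m*K)


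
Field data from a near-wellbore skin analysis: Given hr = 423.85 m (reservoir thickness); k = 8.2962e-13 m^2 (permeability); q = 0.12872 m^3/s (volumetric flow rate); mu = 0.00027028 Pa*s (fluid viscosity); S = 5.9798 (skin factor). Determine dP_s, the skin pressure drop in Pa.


dP_s = S * q * mu / (2*pi*k*hr) / 1000
dP_s = 5.9798 * 0.12872 * 0.00027028 / (2*pi*8.2962e-13*423.85) / 1000
dP_s = 94.16193 kPa
Convert: 94.16193 kPa * 1000.0 = 94162 Pa
dP_s = 94162 Pa


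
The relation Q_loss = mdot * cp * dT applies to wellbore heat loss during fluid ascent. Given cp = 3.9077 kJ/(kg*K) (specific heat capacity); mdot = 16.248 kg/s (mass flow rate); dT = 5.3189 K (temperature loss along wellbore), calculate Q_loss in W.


Q_loss = mdot * cp * dT
Q_loss = 16.248 * 3.9077 * 5.3189
Q_loss = 337.7092 kW
Convert: 337.7092 kW * 1000.0 = 3.3771e+05 W
Q_loss = 3.3771e+05 W


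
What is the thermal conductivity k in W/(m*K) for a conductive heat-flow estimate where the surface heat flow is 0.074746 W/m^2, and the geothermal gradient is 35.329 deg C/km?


k = q * 1000 / grad
k = 0.074746 * 1000 / 35.329
k = 2.1157 W/(m*K)


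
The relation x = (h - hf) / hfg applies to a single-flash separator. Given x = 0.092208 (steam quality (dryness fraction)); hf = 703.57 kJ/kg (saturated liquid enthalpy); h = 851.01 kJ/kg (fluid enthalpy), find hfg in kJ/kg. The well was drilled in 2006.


hfg = (h - hf) / x
hfg = (851.01 - 703.57) / 0.092208
hfg = 1599.0 kJ/kg


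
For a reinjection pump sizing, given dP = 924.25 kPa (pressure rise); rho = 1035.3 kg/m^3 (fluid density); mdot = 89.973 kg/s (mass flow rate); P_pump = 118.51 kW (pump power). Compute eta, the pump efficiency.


eta = mdot * dP / (rho * P_pump)
eta = 89.973 * 924.25 / (1035.3 * 118.51)
eta = 0.67777


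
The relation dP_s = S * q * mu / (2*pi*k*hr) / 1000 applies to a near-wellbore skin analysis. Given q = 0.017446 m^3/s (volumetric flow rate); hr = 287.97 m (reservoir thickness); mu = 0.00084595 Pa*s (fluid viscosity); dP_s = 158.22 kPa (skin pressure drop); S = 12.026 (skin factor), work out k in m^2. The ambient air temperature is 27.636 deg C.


k = S*q*mu / (2*pi*dP_s*1000*hr)
k = 12.026*0.017446*0.00084595 / (2*pi*158.22*1000*287.97)
k = 6.1997e-13 m^2


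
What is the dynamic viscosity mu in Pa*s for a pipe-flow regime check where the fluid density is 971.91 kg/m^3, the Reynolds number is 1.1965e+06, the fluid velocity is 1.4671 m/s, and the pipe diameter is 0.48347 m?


mu = rho * vel * D / Re
mu = 971.91 * 1.4671 * 0.48347 / 1.1965e+06
mu = 0.00057616 Pa*s


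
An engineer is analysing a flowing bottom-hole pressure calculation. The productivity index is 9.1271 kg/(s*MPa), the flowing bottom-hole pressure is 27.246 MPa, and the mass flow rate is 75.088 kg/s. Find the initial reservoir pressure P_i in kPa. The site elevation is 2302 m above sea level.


P_i = P_wf + mdot / PI
P_i = 27.246 + 75.088 / 9.1271
P_i = 35.47293 MPa
Convert: 35.47293 MPa * 1000.0 = 35473 kPa
P_i = 35473 kPa


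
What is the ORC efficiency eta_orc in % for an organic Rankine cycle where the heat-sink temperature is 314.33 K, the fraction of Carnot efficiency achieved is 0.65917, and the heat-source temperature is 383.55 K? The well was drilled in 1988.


eta_orc = (1 - Tc/Th) * f * 100
eta_orc = (1 - 314.33/383.55) * 0.65917 * 100
eta_orc = 11.896 %


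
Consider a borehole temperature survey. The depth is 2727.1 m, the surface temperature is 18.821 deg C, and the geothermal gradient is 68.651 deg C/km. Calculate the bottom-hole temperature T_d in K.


T_d = T_surf + grad * d / 1000
T_d = 18.821 + 68.651 * 2727.1 / 1000
T_d = 206.0391 deg C
Convert to K: 206.0391 + 273.15 = 479.19 K
T_d = 479.19 K


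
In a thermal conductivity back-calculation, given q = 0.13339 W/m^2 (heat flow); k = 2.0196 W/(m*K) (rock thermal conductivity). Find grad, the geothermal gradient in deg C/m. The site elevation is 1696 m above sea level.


grad = q / k * 1000
grad = 0.13339 / 2.0196 * 1000
grad = 66.04773 deg C/km
Convert: 66.04773 deg C/km * 0.001 = 0.066048 deg C/m
grad = 0.066048 deg C/m


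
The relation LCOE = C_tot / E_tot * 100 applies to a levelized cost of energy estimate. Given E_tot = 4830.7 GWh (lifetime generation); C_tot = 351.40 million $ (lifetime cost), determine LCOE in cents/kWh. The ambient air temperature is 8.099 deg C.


LCOE = C_tot / E_tot * 100
LCOE = 351.40 / 4830.7 * 100
LCOE = 7.2743 cents/kWh


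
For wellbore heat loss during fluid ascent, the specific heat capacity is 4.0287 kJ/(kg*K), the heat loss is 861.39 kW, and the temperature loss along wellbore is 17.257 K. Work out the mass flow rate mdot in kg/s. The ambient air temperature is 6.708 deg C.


mdot = Q_loss / (cp * dT)
mdot = 861.39 / (4.0287 * 17.257)
mdot = 12.390 kg/s


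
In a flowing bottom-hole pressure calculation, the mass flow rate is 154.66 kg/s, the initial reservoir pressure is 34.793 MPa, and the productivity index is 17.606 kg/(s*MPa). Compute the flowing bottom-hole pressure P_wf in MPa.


P_wf = P_i - mdot / PI
P_wf = 34.793 - 154.66 / 17.606
P_wf = 26.008 MPa


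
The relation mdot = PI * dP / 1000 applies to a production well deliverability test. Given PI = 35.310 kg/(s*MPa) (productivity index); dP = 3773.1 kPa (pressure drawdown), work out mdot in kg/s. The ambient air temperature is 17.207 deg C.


mdot = PI * dP / 1000
mdot = 35.310 * 3773.1 / 1000
mdot = 133.23 kg/s


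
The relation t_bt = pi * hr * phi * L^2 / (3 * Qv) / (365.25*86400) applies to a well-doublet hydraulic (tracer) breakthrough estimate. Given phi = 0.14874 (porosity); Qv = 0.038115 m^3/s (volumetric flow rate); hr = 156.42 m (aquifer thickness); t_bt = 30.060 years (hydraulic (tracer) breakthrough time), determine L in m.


L = sqrt(t_bt*365.25*86400*3*Qv / (pi*hr*phi))
L = sqrt(30.060*365.25*86400*3*0.038115 / (pi*156.42*0.14874))
L = 1218.2 m


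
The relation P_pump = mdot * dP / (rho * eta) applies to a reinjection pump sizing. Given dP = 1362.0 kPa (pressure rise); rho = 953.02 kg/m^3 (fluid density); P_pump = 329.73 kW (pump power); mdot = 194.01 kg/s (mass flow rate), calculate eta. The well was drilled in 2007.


eta = mdot * dP / (rho * P_pump)
eta = 194.01 * 1362.0 / (953.02 * 329.73)
eta = 0.84089


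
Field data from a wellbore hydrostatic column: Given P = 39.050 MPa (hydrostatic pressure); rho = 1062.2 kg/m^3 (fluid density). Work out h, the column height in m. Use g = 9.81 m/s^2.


h = P * 1e6 / (g * rho)
h = 39.050 * 1e6 / (9.81 * 1062.2)
h = 3747.5 m


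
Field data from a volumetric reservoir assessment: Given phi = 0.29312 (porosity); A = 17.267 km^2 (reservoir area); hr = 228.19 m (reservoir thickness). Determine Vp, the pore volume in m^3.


Vp = A * 1e6 * hr * phi
Vp = 17.267 * 1e6 * 228.19 * 0.29312
Vp = 1.1549e+09 m^3


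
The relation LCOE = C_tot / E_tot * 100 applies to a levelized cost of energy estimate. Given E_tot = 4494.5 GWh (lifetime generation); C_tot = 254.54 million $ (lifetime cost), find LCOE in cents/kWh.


LCOE = C_tot / E_tot * 100
LCOE = 254.54 / 4494.5 * 100
LCOE = 5.6634 cents/kWh


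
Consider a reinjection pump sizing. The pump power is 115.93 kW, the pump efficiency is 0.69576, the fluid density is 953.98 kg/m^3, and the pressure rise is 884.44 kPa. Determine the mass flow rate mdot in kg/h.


mdot = P_pump * rho * eta / dP
mdot = 115.93 * 953.98 * 0.69576 / 884.44
mdot = 87.00139 kg/s
Convert: 87.00139 kg/s * 3600.0 = 3.1321e+05 kg/h
mdot = 3.1321e+05 kg/h


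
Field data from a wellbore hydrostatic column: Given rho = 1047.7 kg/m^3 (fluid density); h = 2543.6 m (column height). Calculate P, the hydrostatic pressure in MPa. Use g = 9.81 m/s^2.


P = rho * g * h / 1e6
P = 1047.7 * 9.81 * 2543.6 / 1e6
P = 26.143 MPa


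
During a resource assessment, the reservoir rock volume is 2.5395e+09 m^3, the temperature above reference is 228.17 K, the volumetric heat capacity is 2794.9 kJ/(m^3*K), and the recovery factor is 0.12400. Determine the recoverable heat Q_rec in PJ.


Step 1: Q_s = Vr*rhoc*dT/1e12 = 2.5395e+09*2794.9*228.17/1e12 = 1619.470 PJ
Step 2: Q_rec = Q_s * RF = 1619.470 * 0.124 = 200.81 PJ
Q_rec = 200.81 PJ


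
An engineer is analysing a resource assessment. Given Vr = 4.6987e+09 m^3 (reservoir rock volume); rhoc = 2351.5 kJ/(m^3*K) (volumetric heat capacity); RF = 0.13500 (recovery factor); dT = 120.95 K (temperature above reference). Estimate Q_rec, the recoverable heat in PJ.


Step 1: Q_s = Vr*rhoc*dT/1e12 = 4.6987e+09*2351.5*120.95/1e12 = 1336.376 PJ
Step 2: Q_rec = Q_s * RF = 1336.376 * 0.135 = 180.41 PJ
Q_rec = 180.41 PJ


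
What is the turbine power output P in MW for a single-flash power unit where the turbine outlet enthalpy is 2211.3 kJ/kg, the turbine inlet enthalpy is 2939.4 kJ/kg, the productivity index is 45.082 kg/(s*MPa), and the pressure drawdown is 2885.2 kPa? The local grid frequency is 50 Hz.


Step 1: mdot = PI * dP / 1000 = 45.082 * 2885.2 / 1000 = 130.0706 kg/s
Step 2: P = mdot*(h_in - h_out)/1000 = 130.0706*(2939.4 - 2211.3)/1000 = 94.704 MW
P = 94.704 MW


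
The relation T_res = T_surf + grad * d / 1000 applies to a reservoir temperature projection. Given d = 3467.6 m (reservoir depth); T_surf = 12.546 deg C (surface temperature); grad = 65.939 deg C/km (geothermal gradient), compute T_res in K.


T_res = T_surf + grad * d / 1000
T_res = 12.546 + 65.939 * 3467.6 / 1000
T_res = 241.1961 deg C
Convert to K: 241.1961 + 273.15 = 514.35 K
T_res = 514.35 K


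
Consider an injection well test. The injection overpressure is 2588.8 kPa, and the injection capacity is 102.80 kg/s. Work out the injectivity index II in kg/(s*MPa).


II = mdot * 1000 / dP
II = 102.80 * 1000 / 2588.8
II = 39.710 kg/(s*MPa)


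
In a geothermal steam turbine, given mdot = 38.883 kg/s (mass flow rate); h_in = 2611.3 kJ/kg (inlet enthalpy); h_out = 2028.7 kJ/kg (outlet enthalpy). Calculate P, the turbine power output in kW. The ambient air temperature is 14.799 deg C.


P = mdot * (h_in - h_out) / 1000
P = 38.883 * (2611.3 - 2028.7) / 1000
P = 22.65324 MW
Convert: 22.65324 MW * 1000.0 = 22653 kW
P = 22653 kW


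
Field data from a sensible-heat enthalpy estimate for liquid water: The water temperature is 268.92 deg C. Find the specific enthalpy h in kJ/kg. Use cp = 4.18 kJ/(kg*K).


h = cp * T
h = 4.18 * 268.92
h = 1124.1 kJ/kg


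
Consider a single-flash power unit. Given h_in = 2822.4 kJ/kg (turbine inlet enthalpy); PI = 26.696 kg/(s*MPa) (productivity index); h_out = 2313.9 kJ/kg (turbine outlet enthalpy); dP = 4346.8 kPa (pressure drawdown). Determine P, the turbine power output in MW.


Step 1: mdot = PI * dP / 1000 = 26.696 * 4346.8 / 1000 = 116.0422 kg/s
Step 2: P = mdot*(h_in - h_out)/1000 = 116.0422*(2822.4 - 2313.9)/1000 = 59.007 MW
P = 59.007 MW


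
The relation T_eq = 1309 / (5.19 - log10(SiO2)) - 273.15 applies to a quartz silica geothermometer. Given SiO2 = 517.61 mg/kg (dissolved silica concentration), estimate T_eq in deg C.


T_eq = 1309 / (5.19 - log10(SiO2)) - 273.15
T_eq = 1309 / (5.19 - log10(517.61)) - 273.15
T_eq = 255.53 deg C


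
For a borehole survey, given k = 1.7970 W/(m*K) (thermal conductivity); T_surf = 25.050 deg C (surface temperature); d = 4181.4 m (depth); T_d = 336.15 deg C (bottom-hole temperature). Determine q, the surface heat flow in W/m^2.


Step 1: grad = (T_d - T_surf)/d * 1000 = (336.15 - 25.05)/4181.4 * 1000 = 74.40092 deg C/km
Step 2: q = k * grad / 1000 = 1.797 * 74.40092 / 1000 = 0.13370 W/m^2
q = 0.13370 W/m^2


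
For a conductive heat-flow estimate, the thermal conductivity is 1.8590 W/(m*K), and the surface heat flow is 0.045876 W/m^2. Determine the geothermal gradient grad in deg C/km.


grad = q * 1000 / k
grad = 0.045876 * 1000 / 1.8590
grad = 24.678 deg C/km


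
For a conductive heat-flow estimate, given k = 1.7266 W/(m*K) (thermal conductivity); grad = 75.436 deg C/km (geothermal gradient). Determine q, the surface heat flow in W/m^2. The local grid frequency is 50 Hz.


q = k * grad / 1000
q = 1.7266 * 75.436 / 1000
q = 0.13025 W/m^2


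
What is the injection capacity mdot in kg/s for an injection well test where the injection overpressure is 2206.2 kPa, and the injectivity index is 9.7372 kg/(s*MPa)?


mdot = II * dP / 1000
mdot = 9.7372 * 2206.2 / 1000
mdot = 21.482 kg/s


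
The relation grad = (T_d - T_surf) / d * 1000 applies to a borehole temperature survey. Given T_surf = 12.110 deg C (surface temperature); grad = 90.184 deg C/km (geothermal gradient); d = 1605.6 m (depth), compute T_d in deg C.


T_d = T_surf + grad * d / 1000
T_d = 12.110 + 90.184 * 1605.6 / 1000
T_d = 156.91 deg C


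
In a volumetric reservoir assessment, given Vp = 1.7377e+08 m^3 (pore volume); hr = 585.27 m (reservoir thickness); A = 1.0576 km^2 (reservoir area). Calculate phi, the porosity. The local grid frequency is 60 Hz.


phi = Vp / (A * 1e6 * hr)
phi = 1.7377e+08 / (1.0576 * 1e6 * 585.27)
phi = 0.28074


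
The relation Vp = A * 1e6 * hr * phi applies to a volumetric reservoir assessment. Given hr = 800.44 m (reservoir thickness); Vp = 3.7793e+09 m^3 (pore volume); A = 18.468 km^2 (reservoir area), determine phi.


phi = Vp / (A * 1e6 * hr)
phi = 3.7793e+09 / (18.468 * 1e6 * 800.44)
phi = 0.25566


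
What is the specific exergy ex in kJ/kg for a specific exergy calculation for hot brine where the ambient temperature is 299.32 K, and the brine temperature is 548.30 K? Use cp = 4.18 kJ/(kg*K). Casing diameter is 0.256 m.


ex = cp * ((T_b - T_0) - T_0 * ln(T_b/T_0))
ex = 4.18 * ((548.30 - 299.32) - 299.32 * ln(548.30/299.32))
ex = 283.40 kJ/kg


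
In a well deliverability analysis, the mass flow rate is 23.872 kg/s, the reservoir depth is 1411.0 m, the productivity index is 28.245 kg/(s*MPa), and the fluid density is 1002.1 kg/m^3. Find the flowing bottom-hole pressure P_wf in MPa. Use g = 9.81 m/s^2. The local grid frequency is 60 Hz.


Step 1: P_i = rho*g*h/1e6 = 1002.1*9.81*1411.0/1e6 = 13.87098 MPa
Step 2: P_wf = P_i - mdot/PI = 13.87098 - 23.872/28.245 = 13.026 MPa
P_wf = 13.026 MPa


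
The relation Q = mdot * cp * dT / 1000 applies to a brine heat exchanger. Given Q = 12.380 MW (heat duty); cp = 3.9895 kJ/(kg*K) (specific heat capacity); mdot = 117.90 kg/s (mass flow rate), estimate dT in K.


dT = Q * 1000 / (mdot * cp)
dT = 12.380 * 1000 / (117.90 * 3.9895)
dT = 26.320 K


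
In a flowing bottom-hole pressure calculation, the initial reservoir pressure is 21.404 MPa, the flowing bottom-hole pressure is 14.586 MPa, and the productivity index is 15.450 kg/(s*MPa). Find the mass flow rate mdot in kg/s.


mdot = (P_i - P_wf) * PI
mdot = (21.404 - 14.586) * 15.450
mdot = 105.34 kg/s


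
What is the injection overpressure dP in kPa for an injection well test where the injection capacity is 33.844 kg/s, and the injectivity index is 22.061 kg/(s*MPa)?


dP = mdot * 1000 / II
dP = 33.844 * 1000 / 22.061
dP = 1534.1 kPa


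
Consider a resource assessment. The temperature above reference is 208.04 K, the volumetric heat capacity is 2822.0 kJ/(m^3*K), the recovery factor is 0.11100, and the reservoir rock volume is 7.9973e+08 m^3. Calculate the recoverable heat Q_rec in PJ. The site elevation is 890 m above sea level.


Step 1: Q_s = Vr*rhoc*dT/1e12 = 7.9973e+08*2822.0*208.04/1e12 = 469.5126 PJ
Step 2: Q_rec = Q_s * RF = 469.5126 * 0.111 = 52.116 PJ
Q_rec = 52.116 PJ


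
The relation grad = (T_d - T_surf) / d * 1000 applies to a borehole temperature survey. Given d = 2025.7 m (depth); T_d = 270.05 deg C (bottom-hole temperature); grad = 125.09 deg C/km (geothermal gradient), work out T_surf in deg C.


T_surf = T_d - grad * d / 1000
T_surf = 270.05 - 125.09 * 2025.7 / 1000
T_surf = 16.655 deg C


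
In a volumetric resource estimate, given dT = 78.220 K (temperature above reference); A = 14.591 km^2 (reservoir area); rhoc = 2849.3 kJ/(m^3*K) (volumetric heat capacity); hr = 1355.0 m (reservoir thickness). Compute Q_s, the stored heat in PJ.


Step 1: Vr = A*1e6*hr = 14.591*1e6*1355.0 = 1.977080e+10 m^3
Step 2: Q_s = Vr*rhoc*dT/1e12 = 1.977080e+10*2849.3*78.22/1e12 = 4406.4 PJ
Q_s = 4406.4 PJ


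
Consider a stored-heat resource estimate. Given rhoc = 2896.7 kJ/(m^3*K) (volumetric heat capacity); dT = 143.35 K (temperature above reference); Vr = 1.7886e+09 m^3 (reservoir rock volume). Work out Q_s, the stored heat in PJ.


Q_s = Vr * rhoc * dT / 1e12
Q_s = 1.7886e+09 * 2896.7 * 143.35 / 1e12
Q_s = 742.70 PJ


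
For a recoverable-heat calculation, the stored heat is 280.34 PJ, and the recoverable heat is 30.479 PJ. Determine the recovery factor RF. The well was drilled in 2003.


RF = Q_rec / Q_s
RF = 30.479 / 280.34
RF = 0.10872


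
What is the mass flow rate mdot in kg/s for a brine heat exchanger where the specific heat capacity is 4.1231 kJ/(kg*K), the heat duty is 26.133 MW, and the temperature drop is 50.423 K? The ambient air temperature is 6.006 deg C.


mdot = Q * 1000 / (cp * dT)
mdot = 26.133 * 1000 / (4.1231 * 50.423)
mdot = 125.70 kg/s


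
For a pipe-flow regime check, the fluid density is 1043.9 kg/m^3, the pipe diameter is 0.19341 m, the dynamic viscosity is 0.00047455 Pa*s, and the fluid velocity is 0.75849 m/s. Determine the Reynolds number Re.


Re = rho * vel * D / mu
Re = 1043.9 * 0.75849 * 0.19341 / 0.00047455
Re = 3.2271e+05


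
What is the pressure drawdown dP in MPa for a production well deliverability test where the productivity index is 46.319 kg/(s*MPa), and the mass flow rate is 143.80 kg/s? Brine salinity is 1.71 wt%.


dP = mdot * 1000 / PI
dP = 143.80 * 1000 / 46.319
dP = 3104.558 kPa
Convert: 3104.558 kPa * 0.001 = 3.1046 MPa
dP = 3.1046 MPa


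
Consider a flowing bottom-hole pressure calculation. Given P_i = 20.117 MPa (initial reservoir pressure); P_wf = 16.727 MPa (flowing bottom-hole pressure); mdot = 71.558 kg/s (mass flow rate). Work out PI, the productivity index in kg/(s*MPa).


PI = mdot / (P_i - P_wf)
PI = 71.558 / (20.117 - 16.727)
PI = 21.109 kg/(s*MPa)


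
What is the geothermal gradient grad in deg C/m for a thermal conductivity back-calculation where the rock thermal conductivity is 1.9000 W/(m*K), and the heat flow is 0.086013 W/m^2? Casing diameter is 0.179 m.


grad = q / k * 1000
grad = 0.086013 / 1.9000 * 1000
grad = 45.27000 deg C/km
Convert: 45.27000 deg C/km * 0.001 = 0.045270 deg C/m
grad = 0.045270 deg C/m


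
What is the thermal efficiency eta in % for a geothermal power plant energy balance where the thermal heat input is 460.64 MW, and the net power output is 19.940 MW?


eta = W_net / Q_in * 100
eta = 19.940 / 460.64 * 100
eta = 4.3288 %


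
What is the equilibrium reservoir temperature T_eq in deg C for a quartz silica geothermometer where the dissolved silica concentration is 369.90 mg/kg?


T_eq = 1309 / (5.19 - log10(SiO2)) - 273.15
T_eq = 1309 / (5.19 - log10(369.90)) - 273.15
T_eq = 226.10 deg C


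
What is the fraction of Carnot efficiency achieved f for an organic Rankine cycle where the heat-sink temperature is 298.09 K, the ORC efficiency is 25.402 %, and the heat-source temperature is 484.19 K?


f = (eta_orc/100) / (1 - Tc/Th)
f = (25.402/100) / (1 - 298.09/484.19)
f = 0.66090


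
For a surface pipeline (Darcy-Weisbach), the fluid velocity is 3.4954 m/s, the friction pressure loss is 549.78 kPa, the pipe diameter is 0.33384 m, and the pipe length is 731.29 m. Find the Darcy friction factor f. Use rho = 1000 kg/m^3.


f = dP*1000 / ((L/D)*(rho*vel^2/2))
f = 549.78*1000 / ((731.29/0.33384)*(1000*3.4954^2/2))
f = 0.041084


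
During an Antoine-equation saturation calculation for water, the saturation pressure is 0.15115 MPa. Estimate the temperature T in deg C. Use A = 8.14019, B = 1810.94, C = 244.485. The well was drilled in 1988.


T = B / (A - log10(P_sat * 760 / 0.101325)) - C
T = 1810.94 / (8.14019 - log10(0.15115 * 760 / 0.101325)) - 244.485
T = 111.60 deg C


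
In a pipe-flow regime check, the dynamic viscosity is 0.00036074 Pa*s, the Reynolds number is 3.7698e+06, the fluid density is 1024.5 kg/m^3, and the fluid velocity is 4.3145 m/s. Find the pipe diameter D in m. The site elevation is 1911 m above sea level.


D = Re * mu / (rho * vel)
D = 3.7698e+06 * 0.00036074 / (1024.5 * 4.3145)
D = 0.30766 m


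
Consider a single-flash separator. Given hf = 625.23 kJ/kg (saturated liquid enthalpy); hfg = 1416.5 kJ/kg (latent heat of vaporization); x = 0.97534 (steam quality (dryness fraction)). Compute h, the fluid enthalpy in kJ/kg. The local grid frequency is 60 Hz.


h = hf + x * hfg
h = 625.23 + 0.97534 * 1416.5
h = 2006.8 kJ/kg


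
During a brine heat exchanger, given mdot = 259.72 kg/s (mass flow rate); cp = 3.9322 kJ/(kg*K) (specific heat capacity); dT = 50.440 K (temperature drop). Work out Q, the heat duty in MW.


Q = mdot * cp * dT / 1000
Q = 259.72 * 3.9322 * 50.440 / 1000
Q = 51.513 MW


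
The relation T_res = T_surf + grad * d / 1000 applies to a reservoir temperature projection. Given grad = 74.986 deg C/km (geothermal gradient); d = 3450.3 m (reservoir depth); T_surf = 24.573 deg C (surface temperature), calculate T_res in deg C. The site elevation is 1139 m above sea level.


T_res = T_surf + grad * d / 1000
T_res = 24.573 + 74.986 * 3450.3 / 1000
T_res = 283.30 deg C
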